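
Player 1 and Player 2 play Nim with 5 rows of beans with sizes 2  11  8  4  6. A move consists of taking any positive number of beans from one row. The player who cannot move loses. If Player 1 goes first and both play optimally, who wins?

Player 1 wins

Compute the nim-sum pairwise:
2 ^ 11 = 9
9 ^ 8 = 1
1 ^ 4 = 5
5 ^ 6 = 3
The nim-sum is 3 ≠ 0, so this is an N-position: the player to move can win; Player 1 has a winning move.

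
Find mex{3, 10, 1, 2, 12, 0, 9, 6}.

The values 0, 1, 2, 3 are all present; 4 is the first non-negative integer missing from the set.

4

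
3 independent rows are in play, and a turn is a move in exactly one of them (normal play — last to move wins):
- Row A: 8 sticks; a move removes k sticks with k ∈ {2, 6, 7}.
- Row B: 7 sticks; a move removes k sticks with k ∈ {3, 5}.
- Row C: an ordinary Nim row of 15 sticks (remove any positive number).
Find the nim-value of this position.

15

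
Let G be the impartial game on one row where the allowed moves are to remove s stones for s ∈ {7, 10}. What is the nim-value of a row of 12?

1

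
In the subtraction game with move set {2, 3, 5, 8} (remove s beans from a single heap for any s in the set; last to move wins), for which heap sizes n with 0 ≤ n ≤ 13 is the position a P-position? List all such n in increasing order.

0, 1, 7, 11

Compute g(0), g(1), … for moves {2, 3, 5, 8}:
k:     0  1  2  3  4  5  6  7  8  9 10 11 12 13
g(k):  0  0  1  1  2  2  3  0  4  1  3  0  4  1
The P-positions (g = 0) in 0..13 are 0, 1, 7, 11.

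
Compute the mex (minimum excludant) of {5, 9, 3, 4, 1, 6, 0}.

The values 0, 1 are all present; 2 is the first non-negative integer missing from the set.

2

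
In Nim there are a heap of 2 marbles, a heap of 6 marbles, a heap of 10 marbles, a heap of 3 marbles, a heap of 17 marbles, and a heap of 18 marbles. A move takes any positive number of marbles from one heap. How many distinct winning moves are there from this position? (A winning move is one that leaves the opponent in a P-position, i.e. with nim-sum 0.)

1

Bitwise XOR of the heap sizes:
  00010  (2)
  00110  (6)
  01010  (10)
  00011  (3)
  10001  (17)
  10010  (18)
  -----
  01110  (14)
The overall nim-sum is X = 14. A heap of size p has a winning move iff p XOR X < p (reduce it to p XOR X).
  2: 2 XOR 14 = 12 ≥ 2 — no move.
  6: 6 XOR 14 = 8 ≥ 6 — no move.
  10: 10 XOR 14 = 4 < 10 — winning move (to 4).
  3: 3 XOR 14 = 13 ≥ 3 — no move.
  17: 17 XOR 14 = 31 ≥ 17 — no move.
  18: 18 XOR 14 = 28 ≥ 18 — no move.
That gives 1 winning move.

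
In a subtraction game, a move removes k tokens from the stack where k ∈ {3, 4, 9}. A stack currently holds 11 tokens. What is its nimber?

Grundy values for subtraction set {3, 4, 9}:
k:     0  1  2  3  4  5  6  7  8  9 10 11
g(k):  0  0  0  1  1  1  2  0  0  3  1  1
So g(11) = 1.

1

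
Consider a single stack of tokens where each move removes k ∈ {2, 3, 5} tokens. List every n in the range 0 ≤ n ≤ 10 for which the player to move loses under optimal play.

0, 1, 7, 8

Grundy values for subtraction set {2, 3, 5}:
g(0) = mex{} = 0
g(1) = mex{} = 0
g(2) = mex{0} = 1
g(3) = mex{0} = 1
g(4) = mex{0,1} = 2
g(5) = mex{0,1} = 2
g(6) = mex{0,1,2} = 3
g(7) = mex{1,2} = 0
g(8) = mex{1,2,3} = 0
g(9) = mex{0,2,3} = 1
g(10) = mex{0,2} = 1
The P-positions (g = 0) in 0..10 are 0, 1, 7, 8.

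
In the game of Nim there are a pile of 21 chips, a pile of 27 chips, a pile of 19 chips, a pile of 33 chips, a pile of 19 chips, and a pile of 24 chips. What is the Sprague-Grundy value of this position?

55

Nim-sum: 21 ^ 27 ^ 19 ^ 33 ^ 19 ^ 24 = 55.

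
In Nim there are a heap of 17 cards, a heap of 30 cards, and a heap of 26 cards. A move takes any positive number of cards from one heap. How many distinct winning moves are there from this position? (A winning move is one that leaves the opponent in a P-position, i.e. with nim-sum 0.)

3

In binary:
  10001  (17)
  11110  (30)
  11010  (26)
  -----
  10101  (21)
The overall nim-sum is X = 21. A heap of size p has a winning move iff p XOR X < p (reduce it to p XOR X).
  17: 17 XOR 21 = 4 < 17 — winning move (to 4).
  30: 30 XOR 21 = 11 < 30 — winning move (to 11).
  26: 26 XOR 21 = 15 < 26 — winning move (to 15).
That gives 3 winning moves.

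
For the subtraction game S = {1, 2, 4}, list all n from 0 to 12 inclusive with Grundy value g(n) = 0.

0, 3, 6, 9, 12

Compute g(0), g(1), … for moves {1, 2, 4}:
k:     0  1  2  3  4  5  6  7  8  9 10 11 12
g(k):  0  1  2  0  1  2  0  1  2  0  1  2  0
The P-positions (g = 0) in 0..12 are 0, 3, 6, 9, 12.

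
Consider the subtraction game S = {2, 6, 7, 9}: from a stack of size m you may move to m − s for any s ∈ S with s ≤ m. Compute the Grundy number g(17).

1

Grundy values for subtraction set {2, 6, 7, 9}:
k:     0  1  2  3  4  5  6  7  8  9 10 11 12 13 14 15 16 17
g(k):  0  0  1  1  0  0  1  1  2  2  3  3  2  2  3  0  0  1
So g(17) = 1.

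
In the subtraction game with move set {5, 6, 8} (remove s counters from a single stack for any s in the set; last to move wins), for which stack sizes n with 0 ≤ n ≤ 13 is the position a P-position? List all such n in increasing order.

0, 1, 2, 3, 4, 13

Grundy values for subtraction set {5, 6, 8}:
g(0) = mex{} = 0
g(1) = mex{} = 0
g(2) = mex{} = 0
g(3) = mex{} = 0
g(4) = mex{} = 0
g(5) = mex{0} = 1
g(6) = mex{0} = 1
g(7) = mex{0} = 1
g(8) = mex{0} = 1
g(9) = mex{0} = 1
g(10) = mex{0,1} = 2
g(11) = mex{0,1} = 2
g(12) = mex{0,1} = 2
g(13) = mex{1} = 0
The P-positions (g = 0) in 0..13 are 0, 1, 2, 3, 4, 13.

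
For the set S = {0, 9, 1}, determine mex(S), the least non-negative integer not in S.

2

The values 0, 1 are all present; 2 is the first non-negative integer missing from the set.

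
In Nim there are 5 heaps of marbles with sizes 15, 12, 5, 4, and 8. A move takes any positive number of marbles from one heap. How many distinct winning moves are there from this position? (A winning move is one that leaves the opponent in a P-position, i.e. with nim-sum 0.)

Nim-sum: 15 ⊕ 12 ⊕ 5 ⊕ 4 ⊕ 8 = 10.
The overall nim-sum is X = 10. A heap of size p has a winning move iff p XOR X < p (reduce it to p XOR X).
  15: 15 XOR 10 = 5 < 15 — winning move (to 5).
  12: 12 XOR 10 = 6 < 12 — winning move (to 6).
  5: 5 XOR 10 = 15 ≥ 5 — no move.
  4: 4 XOR 10 = 14 ≥ 4 — no move.
  8: 8 XOR 10 = 2 < 8 — winning move (to 2).
That gives 3 winning moves.

3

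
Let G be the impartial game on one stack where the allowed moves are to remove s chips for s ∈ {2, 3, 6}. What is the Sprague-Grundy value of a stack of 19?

Grundy values for subtraction set {2, 3, 6}:
k:     0  1  2  3  4  5  6  7  8  9 10 11 12 13 14 15 16 17 18 19
g(k):  0  0  1  1  2  0  3  1  2  0  0  1  1  2  0  3  1  2  0  0
So g(19) = 0.

0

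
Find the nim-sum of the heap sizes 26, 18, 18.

Write each in binary and XOR column by column:
  11010  (26)
  10010  (18)
  10010  (18)
  -----
  11010  (26)

26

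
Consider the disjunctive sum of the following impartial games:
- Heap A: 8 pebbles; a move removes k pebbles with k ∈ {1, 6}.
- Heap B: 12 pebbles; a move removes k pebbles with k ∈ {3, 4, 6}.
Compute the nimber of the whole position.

0

For heap A, compute g(0), g(1), … with moves {1, 6}:
k:     0  1  2  3  4  5  6  7  8
g(k):  0  1  0  1  0  1  2  0  1
So g(8) = 1.
Build the Grundy sequence for heap B with g(k) = mex{g(k−s) : s ∈ {3, 4, 6}, s ≤ k}:
g(0) = mex{} = 0
g(1) = mex{} = 0
g(2) = mex{} = 0
g(3) = mex{0} = 1
g(4) = mex{0} = 1
g(5) = mex{0} = 1
g(6) = mex{0,1} = 2
g(7) = mex{0,1} = 2
g(8) = mex{0,1} = 2
g(9) = mex{1,2} = 0
g(10) = mex{1,2} = 0
g(11) = mex{1,2} = 0
g(12) = mex{0,2} = 1
So g(12) = 1.
By the Sprague-Grundy theorem, the Grundy value of a sum of independent games is the XOR of the component values.
Combined value = 1 ⊕ 1 = 0.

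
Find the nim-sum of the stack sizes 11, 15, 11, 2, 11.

6

Nim-sum: 11 XOR 15 XOR 11 XOR 2 XOR 11 = 6.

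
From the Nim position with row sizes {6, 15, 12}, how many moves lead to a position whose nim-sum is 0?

3

Compute the nim-sum pairwise:
6 XOR 15 = 9
9 XOR 12 = 5
The overall nim-sum is X = 5. A row of size p has a winning move iff p XOR X < p (reduce it to p XOR X).
  6: 6 XOR 5 = 3 < 6 — winning move (to 3).
  15: 15 XOR 5 = 10 < 15 — winning move (to 10).
  12: 12 XOR 5 = 9 < 12 — winning move (to 9).
That gives 3 winning moves.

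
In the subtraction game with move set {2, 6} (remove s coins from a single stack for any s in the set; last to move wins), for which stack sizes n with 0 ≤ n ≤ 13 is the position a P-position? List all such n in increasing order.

0, 1, 4, 5, 8, 9, 12, 13

Compute g(0), g(1), … for moves {2, 6}:
g(0) = mex{} = 0
g(1) = mex{} = 0
g(2) = mex{0} = 1
g(3) = mex{0} = 1
g(4) = mex{1} = 0
g(5) = mex{1} = 0
g(6) = mex{0} = 1
g(7) = mex{0} = 1
g(8) = mex{1} = 0
g(9) = mex{1} = 0
g(10) = mex{0} = 1
g(11) = mex{0} = 1
g(12) = mex{1} = 0
g(13) = mex{1} = 0
The P-positions (g = 0) in 0..13 are 0, 1, 4, 5, 8, 9, 12, 13.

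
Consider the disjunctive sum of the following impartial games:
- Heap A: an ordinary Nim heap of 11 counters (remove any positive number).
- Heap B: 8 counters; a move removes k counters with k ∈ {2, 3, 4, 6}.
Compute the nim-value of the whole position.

Heap A is a plain Nim heap of size 11, so its Grundy value is 11.
Grundy values for heap B (subtraction set {2, 3, 4, 6}):
g(0) = mex{} = 0
g(1) = mex{} = 0
g(2) = mex{0} = 1
g(3) = mex{0} = 1
g(4) = mex{0,1} = 2
g(5) = mex{0,1} = 2
g(6) = mex{0,1,2} = 3
g(7) = mex{0,1,2} = 3
g(8) = mex{1,2,3} = 0
So g(8) = 0.
The value of a disjunctive sum is the nim-sum of the parts.
Combined value = 11 XOR 0 = 11.

11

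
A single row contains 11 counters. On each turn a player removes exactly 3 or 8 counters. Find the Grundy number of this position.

0

Compute g(0), g(1), … for moves {3, 8}:
g(0) = mex{} = 0
g(1) = mex{} = 0
g(2) = mex{} = 0
g(3) = mex{0} = 1
g(4) = mex{0} = 1
g(5) = mex{0} = 1
g(6) = mex{1} = 0
g(7) = mex{1} = 0
g(8) = mex{0,1} = 2
g(9) = mex{0} = 1
g(10) = mex{0} = 1
g(11) = mex{1,2} = 0
So g(11) = 0.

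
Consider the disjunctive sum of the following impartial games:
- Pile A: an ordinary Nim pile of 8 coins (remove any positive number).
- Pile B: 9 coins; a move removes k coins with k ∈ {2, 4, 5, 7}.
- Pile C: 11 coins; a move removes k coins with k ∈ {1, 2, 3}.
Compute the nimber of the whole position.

Pile A is a plain Nim pile of size 8, so its Grundy value is 8.
Grundy values for pile B (subtraction set {2, 4, 5, 7}):
g(0) = mex{} = 0
g(1) = mex{} = 0
g(2) = mex{0} = 1
g(3) = mex{0} = 1
g(4) = mex{0,1} = 2
g(5) = mex{0,1} = 2
g(6) = mex{0,1,2} = 3
g(7) = mex{0,1,2} = 3
g(8) = mex{0,1,2,3} = 4
g(9) = mex{1,2,3} = 0
So g(9) = 0.
Grundy values for pile C (subtraction set {1, 2, 3}):
k:     0  1  2  3  4  5  6  7  8  9 10 11
g(k):  0  1  2  3  0  1  2  3  0  1  2  3
So g(11) = 3.
By the Sprague-Grundy theorem, the Grundy value of a sum of independent games is the XOR of the component values.
Combined value = 8 ⊕ 0 ⊕ 3 = 11.

11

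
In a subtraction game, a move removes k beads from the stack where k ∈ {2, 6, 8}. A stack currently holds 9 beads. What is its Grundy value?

Grundy values for subtraction set {2, 6, 8}:
k:     0  1  2  3  4  5  6  7  8  9
g(k):  0  0  1  1  0  0  1  1  2  2
So g(9) = 2.

2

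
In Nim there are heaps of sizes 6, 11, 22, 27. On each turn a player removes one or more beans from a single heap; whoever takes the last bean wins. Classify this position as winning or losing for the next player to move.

Losing position

Write each in binary and XOR column by column:
  00110  (6)
  01011  (11)
  10110  (22)
  11011  (27)
  -----
  00000  (0)
The nim-sum is 0, so this is a P-position: the player to move is in a losing position under optimal play.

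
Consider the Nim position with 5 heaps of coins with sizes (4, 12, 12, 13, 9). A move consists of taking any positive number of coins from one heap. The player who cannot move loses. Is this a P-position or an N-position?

P-position

Nim-sum: 4 ⊕ 12 ⊕ 12 ⊕ 13 ⊕ 9 = 0.
The nim-sum is 0, so this is a P-position: the player to move is in a losing position under optimal play.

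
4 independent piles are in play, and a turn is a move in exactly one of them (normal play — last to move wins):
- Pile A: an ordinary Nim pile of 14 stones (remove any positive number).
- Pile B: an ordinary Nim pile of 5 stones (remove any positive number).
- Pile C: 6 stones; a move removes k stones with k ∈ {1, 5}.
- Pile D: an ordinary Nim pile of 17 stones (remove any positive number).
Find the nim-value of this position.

Pile A is a plain Nim pile of size 14, so its Grundy value is 14.
Pile B is a plain Nim pile of size 5, so its Grundy value is 5.
Build the Grundy sequence for pile C with g(k) = mex{g(k−s) : s ∈ {1, 5}, s ≤ k}:
k:     0  1  2  3  4  5  6
g(k):  0  1  0  1  0  1  0
So g(6) = 0.
Pile D is a plain Nim pile of size 17, so its Grundy value is 17.
By the Sprague-Grundy theorem, the Grundy value of a sum of independent games is the XOR of the component values.
Combined value = 14 XOR 5 XOR 0 XOR 17 = 26.

26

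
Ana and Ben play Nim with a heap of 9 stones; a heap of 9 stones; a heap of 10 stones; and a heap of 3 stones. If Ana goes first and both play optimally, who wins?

Ana wins

Nim-sum: 9 ^ 9 ^ 10 ^ 3 = 9.
The nim-sum is 9 ≠ 0, so this is an N-position: the player to move can win; Ana has a winning move.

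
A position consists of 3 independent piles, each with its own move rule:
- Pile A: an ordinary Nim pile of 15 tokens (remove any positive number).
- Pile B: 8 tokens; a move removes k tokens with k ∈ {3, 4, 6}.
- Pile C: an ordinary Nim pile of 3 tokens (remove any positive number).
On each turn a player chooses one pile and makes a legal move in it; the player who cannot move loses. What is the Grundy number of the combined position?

Pile A is a plain Nim pile of size 15, so its Grundy value is 15.
For pile B, compute g(0), g(1), … with moves {3, 4, 6}:
g(0) = mex{} = 0
g(1) = mex{} = 0
g(2) = mex{} = 0
g(3) = mex{0} = 1
g(4) = mex{0} = 1
g(5) = mex{0} = 1
g(6) = mex{0,1} = 2
g(7) = mex{0,1} = 2
g(8) = mex{0,1} = 2
So g(8) = 2.
Pile C is a plain Nim pile of size 3, so its Grundy value is 3.
The value of a disjunctive sum is the nim-sum of the parts.
Combined value = 15 ⊕ 2 ⊕ 3 = 14.

14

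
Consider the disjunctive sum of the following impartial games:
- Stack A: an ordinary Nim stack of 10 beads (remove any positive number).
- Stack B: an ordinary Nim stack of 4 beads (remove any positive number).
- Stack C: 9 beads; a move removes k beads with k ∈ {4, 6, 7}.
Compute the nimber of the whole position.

12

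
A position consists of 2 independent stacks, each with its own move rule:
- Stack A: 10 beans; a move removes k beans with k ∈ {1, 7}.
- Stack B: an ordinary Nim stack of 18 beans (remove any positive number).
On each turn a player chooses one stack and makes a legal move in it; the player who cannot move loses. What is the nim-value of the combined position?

Build the Grundy sequence for stack A with g(k) = mex{g(k−s) : s ∈ {1, 7}, s ≤ k}:
k:     0  1  2  3  4  5  6  7  8  9 10
g(k):  0  1  0  1  0  1  0  1  0  1  0
So g(10) = 0.
Stack B is a plain Nim stack of size 18, so its Grundy value is 18.
The value of a disjunctive sum is the nim-sum of the parts.
Combined value = 0 ⊕ 18 = 18.

18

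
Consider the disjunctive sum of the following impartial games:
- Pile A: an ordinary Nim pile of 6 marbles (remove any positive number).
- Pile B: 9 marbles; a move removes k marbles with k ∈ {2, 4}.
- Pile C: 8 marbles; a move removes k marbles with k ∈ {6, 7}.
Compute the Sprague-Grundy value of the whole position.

Pile A is a plain Nim pile of size 6, so its Grundy value is 6.
For pile B, compute g(0), g(1), … with moves {2, 4}:
k:     0  1  2  3  4  5  6  7  8  9
g(k):  0  0  1  1  2  2  0  0  1  1
So g(9) = 1.
Grundy values for pile C (subtraction set {6, 7}):
k:     0  1  2  3  4  5  6  7  8
g(k):  0  0  0  0  0  0  1  1  1
So g(8) = 1.
The value of a disjunctive sum is the nim-sum of the parts.
Combined value = 6 XOR 1 XOR 1 = 6.

6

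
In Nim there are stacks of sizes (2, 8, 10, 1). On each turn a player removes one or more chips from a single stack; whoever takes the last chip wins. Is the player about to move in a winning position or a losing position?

Winning position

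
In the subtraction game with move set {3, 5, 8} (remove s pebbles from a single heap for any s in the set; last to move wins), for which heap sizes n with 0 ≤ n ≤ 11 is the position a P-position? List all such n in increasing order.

0, 1, 2, 11

Grundy values for subtraction set {3, 5, 8}:
k:     0  1  2  3  4  5  6  7  8  9 10 11
g(k):  0  0  0  1  1  1  2  2  2  3  3  0
The P-positions (g = 0) in 0..11 are 0, 1, 2, 11.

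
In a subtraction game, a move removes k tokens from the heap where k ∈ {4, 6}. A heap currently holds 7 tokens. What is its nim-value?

1

Build the Grundy sequence with g(k) = mex{g(k−s) : s ∈ {4, 6}, s ≤ k}:
g(0) = mex{} = 0
g(1) = mex{} = 0
g(2) = mex{} = 0
g(3) = mex{} = 0
g(4) = mex{0} = 1
g(5) = mex{0} = 1
g(6) = mex{0} = 1
g(7) = mex{0} = 1
So g(7) = 1.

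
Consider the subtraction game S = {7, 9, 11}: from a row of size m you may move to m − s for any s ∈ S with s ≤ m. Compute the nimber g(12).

1

Build the Grundy sequence with g(k) = mex{g(k−s) : s ∈ {7, 9, 11}, s ≤ k}:
k:     0  1  2  3  4  5  6  7  8  9 10 11 12
g(k):  0  0  0  0  0  0  0  1  1  1  1  1  1
So g(12) = 1.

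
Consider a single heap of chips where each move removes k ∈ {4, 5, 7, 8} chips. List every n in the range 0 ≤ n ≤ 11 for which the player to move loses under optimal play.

0, 1, 2, 3

Build the Grundy sequence with g(k) = mex{g(k−s) : s ∈ {4, 5, 7, 8}, s ≤ k}:
k:     0  1  2  3  4  5  6  7  8  9 10 11
g(k):  0  0  0  0  1  1  1  1  2  2  2  2
The P-positions (g = 0) in 0..11 are 0, 1, 2, 3.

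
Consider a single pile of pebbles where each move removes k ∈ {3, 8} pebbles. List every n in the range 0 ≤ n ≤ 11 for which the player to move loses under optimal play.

0, 1, 2, 6, 7, 11

Build the Grundy sequence with g(k) = mex{g(k−s) : s ∈ {3, 8}, s ≤ k}:
g(0) = mex{} = 0
g(1) = mex{} = 0
g(2) = mex{} = 0
g(3) = mex{0} = 1
g(4) = mex{0} = 1
g(5) = mex{0} = 1
g(6) = mex{1} = 0
g(7) = mex{1} = 0
g(8) = mex{0,1} = 2
g(9) = mex{0} = 1
g(10) = mex{0} = 1
g(11) = mex{1,2} = 0
The P-positions (g = 0) in 0..11 are 0, 1, 2, 6, 7, 11.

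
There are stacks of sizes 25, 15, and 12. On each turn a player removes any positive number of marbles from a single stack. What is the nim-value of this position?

Bitwise XOR of the heap sizes:
  11001  (25)
  01111  (15)
  01100  (12)
  -----
  11010  (26)

26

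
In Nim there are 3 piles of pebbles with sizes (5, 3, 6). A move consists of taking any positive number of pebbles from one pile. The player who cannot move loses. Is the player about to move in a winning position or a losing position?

Losing position

In binary:
  101  (5)
  011  (3)
  110  (6)
  ---
  000  (0)
The nim-sum is 0, so this is a P-position: the player to move is in a losing position under optimal play.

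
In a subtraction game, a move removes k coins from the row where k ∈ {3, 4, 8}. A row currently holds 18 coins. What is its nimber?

2

Compute g(0), g(1), … for moves {3, 4, 8}:
k:     0  1  2  3  4  5  6  7  8  9 10 11 12 13 14 15 16 17 18
g(k):  0  0  0  1  1  1  2  0  2  3  1  3  0  0  0  1  1  1  2
So g(18) = 2.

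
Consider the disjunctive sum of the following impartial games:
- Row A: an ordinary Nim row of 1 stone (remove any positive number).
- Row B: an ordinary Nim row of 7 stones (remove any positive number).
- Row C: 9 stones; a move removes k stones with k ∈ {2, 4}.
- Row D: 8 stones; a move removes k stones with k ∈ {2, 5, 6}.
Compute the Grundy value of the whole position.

Row A is a plain Nim row of size 1, so its Grundy value is 1.
Row B is a plain Nim row of size 7, so its Grundy value is 7.
Build the Grundy sequence for row C with g(k) = mex{g(k−s) : s ∈ {2, 4}, s ≤ k}:
g(0) = mex{} = 0
g(1) = mex{} = 0
g(2) = mex{0} = 1
g(3) = mex{0} = 1
g(4) = mex{0,1} = 2
g(5) = mex{0,1} = 2
g(6) = mex{1,2} = 0
g(7) = mex{1,2} = 0
g(8) = mex{0,2} = 1
g(9) = mex{0,2} = 1
So g(9) = 1.
Build the Grundy sequence for row D with g(k) = mex{g(k−s) : s ∈ {2, 5, 6}, s ≤ k}:
k:     0  1  2  3  4  5  6  7  8
g(k):  0  0  1  1  0  2  1  3  0
So g(8) = 0.
By the Sprague-Grundy theorem, the Grundy value of a sum of independent games is the XOR of the component values.
Combined value = 1 XOR 7 XOR 1 XOR 0 = 7.

7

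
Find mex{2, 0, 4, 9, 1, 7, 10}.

3

The values 0, 1, 2 are all present; 3 is the first non-negative integer missing from the set.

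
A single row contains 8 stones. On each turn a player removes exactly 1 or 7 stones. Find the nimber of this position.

Compute g(0), g(1), … for moves {1, 7}:
k:     0  1  2  3  4  5  6  7  8
g(k):  0  1  0  1  0  1  0  1  0
So g(8) = 0.

0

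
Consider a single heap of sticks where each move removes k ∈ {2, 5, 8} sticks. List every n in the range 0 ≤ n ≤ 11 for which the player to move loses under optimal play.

0, 1, 4, 7, 10, 11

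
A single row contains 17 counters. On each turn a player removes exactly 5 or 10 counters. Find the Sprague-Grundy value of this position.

Grundy values for subtraction set {5, 10}:
k:     0  1  2  3  4  5  6  7  8  9 10 11 12 13 14 15 16 17
g(k):  0  0  0  0  0  1  1  1  1  1  2  2  2  2  2  0  0  0
So g(17) = 0.

0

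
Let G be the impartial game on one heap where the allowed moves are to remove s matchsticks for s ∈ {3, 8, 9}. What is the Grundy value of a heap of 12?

Compute g(0), g(1), … for moves {3, 8, 9}:
g(0) = mex{} = 0
g(1) = mex{} = 0
g(2) = mex{} = 0
g(3) = mex{0} = 1
g(4) = mex{0} = 1
g(5) = mex{0} = 1
g(6) = mex{1} = 0
g(7) = mex{1} = 0
g(8) = mex{0,1} = 2
g(9) = mex{0} = 1
g(10) = mex{0} = 1
g(11) = mex{0,1,2} = 3
g(12) = mex{1} = 0
So g(12) = 0.

0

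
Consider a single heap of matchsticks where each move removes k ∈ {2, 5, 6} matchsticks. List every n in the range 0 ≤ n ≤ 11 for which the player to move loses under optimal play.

0, 1, 4, 8, 11

Compute g(0), g(1), … for moves {2, 5, 6}:
k:     0  1  2  3  4  5  6  7  8  9 10 11
g(k):  0  0  1  1  0  2  1  3  0  2  1  0
The P-positions (g = 0) in 0..11 are 0, 1, 4, 8, 11.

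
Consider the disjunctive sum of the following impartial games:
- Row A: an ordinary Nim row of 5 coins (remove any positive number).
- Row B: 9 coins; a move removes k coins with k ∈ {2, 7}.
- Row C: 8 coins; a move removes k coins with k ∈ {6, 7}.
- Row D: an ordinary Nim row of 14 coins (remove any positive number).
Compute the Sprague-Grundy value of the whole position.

Row A is a plain Nim row of size 5, so its Grundy value is 5.
For row B, compute g(0), g(1), … with moves {2, 7}:
g(0) = mex{} = 0
g(1) = mex{} = 0
g(2) = mex{0} = 1
g(3) = mex{0} = 1
g(4) = mex{1} = 0
g(5) = mex{1} = 0
g(6) = mex{0} = 1
g(7) = mex{0} = 1
g(8) = mex{0,1} = 2
g(9) = mex{1} = 0
So g(9) = 0.
Grundy values for row C (subtraction set {6, 7}):
g(0) = mex{} = 0
g(1) = mex{} = 0
g(2) = mex{} = 0
g(3) = mex{} = 0
g(4) = mex{} = 0
g(5) = mex{} = 0
g(6) = mex{0} = 1
g(7) = mex{0} = 1
g(8) = mex{0} = 1
So g(8) = 1.
Row D is a plain Nim row of size 14, so its Grundy value is 14.
By the Sprague-Grundy theorem, the Grundy value of a sum of independent games is the XOR of the component values.
Combined value = 5 XOR 0 XOR 1 XOR 14 = 10.

10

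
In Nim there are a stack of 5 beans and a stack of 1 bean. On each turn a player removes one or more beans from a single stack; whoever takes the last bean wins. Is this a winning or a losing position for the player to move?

Winning position

In binary:
  101  (5)
  001  (1)
  ---
  100  (4)
The nim-sum is 4 ≠ 0, so this is an N-position: the player to move can win.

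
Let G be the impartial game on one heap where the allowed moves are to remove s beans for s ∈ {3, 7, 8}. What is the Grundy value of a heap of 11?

Build the Grundy sequence with g(k) = mex{g(k−s) : s ∈ {3, 7, 8}, s ≤ k}:
g(0) = mex{} = 0
g(1) = mex{} = 0
g(2) = mex{} = 0
g(3) = mex{0} = 1
g(4) = mex{0} = 1
g(5) = mex{0} = 1
g(6) = mex{1} = 0
g(7) = mex{0,1} = 2
g(8) = mex{0,1} = 2
g(9) = mex{0} = 1
g(10) = mex{0,1,2} = 3
g(11) = mex{1,2} = 0
So g(11) = 0.

0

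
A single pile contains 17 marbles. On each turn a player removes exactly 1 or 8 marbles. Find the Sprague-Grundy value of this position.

2

Compute g(0), g(1), … for moves {1, 8}:
k:     0  1  2  3  4  5  6  7  8  9 10 11 12 13 14 15 16 17
g(k):  0  1  0  1  0  1  0  1  2  0  1  0  1  0  1  0  1  2
So g(17) = 2.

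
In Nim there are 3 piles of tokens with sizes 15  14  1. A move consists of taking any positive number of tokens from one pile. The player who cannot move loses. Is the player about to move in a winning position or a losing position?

Losing position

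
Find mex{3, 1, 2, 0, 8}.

4

The values 0, 1, 2, 3 are all present; 4 is the first non-negative integer missing from the set.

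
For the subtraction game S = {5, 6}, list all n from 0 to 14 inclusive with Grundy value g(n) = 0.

0, 1, 2, 3, 4, 11, 12, 13, 14

Build the Grundy sequence with g(k) = mex{g(k−s) : s ∈ {5, 6}, s ≤ k}:
g(0) = mex{} = 0
g(1) = mex{} = 0
g(2) = mex{} = 0
g(3) = mex{} = 0
g(4) = mex{} = 0
g(5) = mex{0} = 1
g(6) = mex{0} = 1
g(7) = mex{0} = 1
g(8) = mex{0} = 1
g(9) = mex{0} = 1
g(10) = mex{0,1} = 2
g(11) = mex{1} = 0
g(12) = mex{1} = 0
g(13) = mex{1} = 0
g(14) = mex{1} = 0
The P-positions (g = 0) in 0..14 are 0, 1, 2, 3, 4, 11, 12, 13, 14.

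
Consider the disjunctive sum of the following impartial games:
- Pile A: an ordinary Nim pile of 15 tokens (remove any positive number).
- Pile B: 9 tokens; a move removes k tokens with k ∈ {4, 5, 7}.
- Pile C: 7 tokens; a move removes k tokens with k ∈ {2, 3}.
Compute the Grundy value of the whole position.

12

Pile A is a plain Nim pile of size 15, so its Grundy value is 15.
Grundy values for pile B (subtraction set {4, 5, 7}):
g(0) = mex{} = 0
g(1) = mex{} = 0
g(2) = mex{} = 0
g(3) = mex{} = 0
g(4) = mex{0} = 1
g(5) = mex{0} = 1
g(6) = mex{0} = 1
g(7) = mex{0} = 1
g(8) = mex{0,1} = 2
g(9) = mex{0,1} = 2
So g(9) = 2.
Grundy values for pile C (subtraction set {2, 3}):
g(0) = mex{} = 0
g(1) = mex{} = 0
g(2) = mex{0} = 1
g(3) = mex{0} = 1
g(4) = mex{0,1} = 2
g(5) = mex{1} = 0
g(6) = mex{1,2} = 0
g(7) = mex{0,2} = 1
So g(7) = 1.
By the Sprague-Grundy theorem, the Grundy value of a sum of independent games is the XOR of the component values.
Combined value = 15 XOR 2 XOR 1 = 12.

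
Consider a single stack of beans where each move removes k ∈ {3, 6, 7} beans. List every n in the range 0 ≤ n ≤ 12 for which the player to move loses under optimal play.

0, 1, 2, 10, 11, 12

Grundy values for subtraction set {3, 6, 7}:
k:     0  1  2  3  4  5  6  7  8  9 10 11 12
g(k):  0  0  0  1  1  1  2  2  2  3  0  0  0
The P-positions (g = 0) in 0..12 are 0, 1, 2, 10, 11, 12.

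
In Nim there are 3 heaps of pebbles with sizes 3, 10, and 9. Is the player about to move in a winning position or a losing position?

Losing position

Compute the nim-sum pairwise:
3 ^ 10 = 9
9 ^ 9 = 0
The nim-sum is 0, so this is a P-position: the player to move is in a losing position under optimal play.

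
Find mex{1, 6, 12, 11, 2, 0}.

3

The values 0, 1, 2 are all present; 3 is the first non-negative integer missing from the set.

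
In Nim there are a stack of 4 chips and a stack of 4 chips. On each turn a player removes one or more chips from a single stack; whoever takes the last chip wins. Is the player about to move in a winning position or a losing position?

Compute the nim-sum pairwise:
4 ⊕ 4 = 0
The nim-sum is 0, so this is a P-position: the player to move is in a losing position under optimal play.

Losing position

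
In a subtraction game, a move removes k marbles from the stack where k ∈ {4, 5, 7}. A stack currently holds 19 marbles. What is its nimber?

2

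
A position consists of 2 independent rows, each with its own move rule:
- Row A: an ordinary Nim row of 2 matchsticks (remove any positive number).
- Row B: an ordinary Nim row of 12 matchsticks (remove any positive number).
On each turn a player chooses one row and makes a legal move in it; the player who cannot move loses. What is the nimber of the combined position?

14

Row A is a plain Nim row of size 2, so its Grundy value is 2.
Row B is a plain Nim row of size 12, so its Grundy value is 12.
By the Sprague-Grundy theorem, the Grundy value of a sum of independent games is the XOR of the component values.
Combined value = 2 ⊕ 12 = 14.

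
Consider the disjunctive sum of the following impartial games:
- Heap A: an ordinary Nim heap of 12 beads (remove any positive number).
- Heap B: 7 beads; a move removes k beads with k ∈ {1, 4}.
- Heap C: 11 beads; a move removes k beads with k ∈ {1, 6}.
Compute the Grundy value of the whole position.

Heap A is a plain Nim heap of size 12, so its Grundy value is 12.
Build the Grundy sequence for heap B with g(k) = mex{g(k−s) : s ∈ {1, 4}, s ≤ k}:
g(0) = mex{} = 0
g(1) = mex{0} = 1
g(2) = mex{1} = 0
g(3) = mex{0} = 1
g(4) = mex{0,1} = 2
g(5) = mex{1,2} = 0
g(6) = mex{0} = 1
g(7) = mex{1} = 0
So g(7) = 0.
Grundy values for heap C (subtraction set {1, 6}):
g(0) = mex{} = 0
g(1) = mex{0} = 1
g(2) = mex{1} = 0
g(3) = mex{0} = 1
g(4) = mex{1} = 0
g(5) = mex{0} = 1
g(6) = mex{0,1} = 2
g(7) = mex{1,2} = 0
g(8) = mex{0} = 1
g(9) = mex{1} = 0
g(10) = mex{0} = 1
g(11) = mex{1} = 0
So g(11) = 0.
The value of a disjunctive sum is the nim-sum of the parts.
Combined value = 12 XOR 0 XOR 0 = 12.

12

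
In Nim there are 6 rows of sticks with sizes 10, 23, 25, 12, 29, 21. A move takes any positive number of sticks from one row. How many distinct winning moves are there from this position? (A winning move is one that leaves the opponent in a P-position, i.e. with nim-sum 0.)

Nim-sum: 10 ⊕ 23 ⊕ 25 ⊕ 12 ⊕ 29 ⊕ 21 = 0.
The nim-sum is already 0, so every move leaves a nonzero nim-sum — there are no winning moves.

0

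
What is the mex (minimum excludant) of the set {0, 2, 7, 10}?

0 is in the set but 1 is not, so the mex is 1.

1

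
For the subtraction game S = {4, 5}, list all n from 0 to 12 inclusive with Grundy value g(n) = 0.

0, 1, 2, 3, 9, 10, 11, 12

Grundy values for subtraction set {4, 5}:
g(0) = mex{} = 0
g(1) = mex{} = 0
g(2) = mex{} = 0
g(3) = mex{} = 0
g(4) = mex{0} = 1
g(5) = mex{0} = 1
g(6) = mex{0} = 1
g(7) = mex{0} = 1
g(8) = mex{0,1} = 2
g(9) = mex{1} = 0
g(10) = mex{1} = 0
g(11) = mex{1} = 0
g(12) = mex{1,2} = 0
The P-positions (g = 0) in 0..12 are 0, 1, 2, 3, 9, 10, 11, 12.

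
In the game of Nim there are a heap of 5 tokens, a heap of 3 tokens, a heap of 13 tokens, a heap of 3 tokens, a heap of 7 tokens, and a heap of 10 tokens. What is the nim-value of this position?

5

In binary:
  0101  (5)
  0011  (3)
  1101  (13)
  0011  (3)
  0111  (7)
  1010  (10)
  ----
  0101  (5)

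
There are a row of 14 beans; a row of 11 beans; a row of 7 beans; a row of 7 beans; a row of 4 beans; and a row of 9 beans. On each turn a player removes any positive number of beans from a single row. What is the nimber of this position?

Compute the nim-sum pairwise:
14 ^ 11 = 5
5 ^ 7 = 2
2 ^ 7 = 5
5 ^ 4 = 1
1 ^ 9 = 8

8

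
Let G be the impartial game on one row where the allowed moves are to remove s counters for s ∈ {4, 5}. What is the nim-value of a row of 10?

0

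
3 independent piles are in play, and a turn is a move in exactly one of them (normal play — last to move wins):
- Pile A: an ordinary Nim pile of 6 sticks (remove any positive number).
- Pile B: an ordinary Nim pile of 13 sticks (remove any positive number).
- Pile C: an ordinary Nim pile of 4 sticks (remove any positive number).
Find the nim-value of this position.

15

Pile A is a plain Nim pile of size 6, so its Grundy value is 6.
Pile B is a plain Nim pile of size 13, so its Grundy value is 13.
Pile C is a plain Nim pile of size 4, so its Grundy value is 4.
By the Sprague-Grundy theorem, the Grundy value of a sum of independent games is the XOR of the component values.
Combined value = 6 ⊕ 13 ⊕ 4 = 15.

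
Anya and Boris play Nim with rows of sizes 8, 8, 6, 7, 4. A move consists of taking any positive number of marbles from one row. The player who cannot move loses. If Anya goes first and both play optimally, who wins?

Anya wins

Compute the nim-sum pairwise:
8 ^ 8 = 0
0 ^ 6 = 6
6 ^ 7 = 1
1 ^ 4 = 5
The nim-sum is 5 ≠ 0, so this is an N-position: the player to move can win; Anya has a winning move.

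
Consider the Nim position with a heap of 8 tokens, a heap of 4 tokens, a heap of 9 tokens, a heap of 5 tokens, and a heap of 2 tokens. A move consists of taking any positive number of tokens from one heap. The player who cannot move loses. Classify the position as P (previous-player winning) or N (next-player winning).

Compute the nim-sum pairwise:
8 XOR 4 = 12
12 XOR 9 = 5
5 XOR 5 = 0
0 XOR 2 = 2
The nim-sum is 2 ≠ 0, so this is an N-position: the player to move can win.

N-position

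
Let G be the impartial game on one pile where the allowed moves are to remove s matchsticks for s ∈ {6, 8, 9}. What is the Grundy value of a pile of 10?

1

Compute g(0), g(1), … for moves {6, 8, 9}:
g(0) = mex{} = 0
g(1) = mex{} = 0
g(2) = mex{} = 0
g(3) = mex{} = 0
g(4) = mex{} = 0
g(5) = mex{} = 0
g(6) = mex{0} = 1
g(7) = mex{0} = 1
g(8) = mex{0} = 1
g(9) = mex{0} = 1
g(10) = mex{0} = 1
So g(10) = 1.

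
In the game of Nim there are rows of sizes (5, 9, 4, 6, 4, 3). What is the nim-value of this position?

In binary:
  0101  (5)
  1001  (9)
  0100  (4)
  0110  (6)
  0100  (4)
  0011  (3)
  ----
  1001  (9)

9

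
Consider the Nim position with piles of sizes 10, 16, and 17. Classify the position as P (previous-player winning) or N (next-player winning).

Compute the nim-sum pairwise:
10 ⊕ 16 = 26
26 ⊕ 17 = 11
The nim-sum is 11 ≠ 0, so this is an N-position: the player to move can win.

N-position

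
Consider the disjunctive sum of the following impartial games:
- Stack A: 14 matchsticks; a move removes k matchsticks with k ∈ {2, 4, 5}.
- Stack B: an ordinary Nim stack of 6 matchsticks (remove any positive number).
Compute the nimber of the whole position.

Build the Grundy sequence for stack A with g(k) = mex{g(k−s) : s ∈ {2, 4, 5}, s ≤ k}:
k:     0  1  2  3  4  5  6  7  8  9 10 11 12 13 14
g(k):  0  0  1  1  2  2  3  0  0  1  1  2  2  3  0
So g(14) = 0.
Stack B is a plain Nim stack of size 6, so its Grundy value is 6.
By the Sprague-Grundy theorem, the Grundy value of a sum of independent games is the XOR of the component values.
Combined value = 0 ⊕ 6 = 6.

6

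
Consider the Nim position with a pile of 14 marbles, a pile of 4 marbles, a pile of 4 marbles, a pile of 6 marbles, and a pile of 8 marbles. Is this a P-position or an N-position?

P-position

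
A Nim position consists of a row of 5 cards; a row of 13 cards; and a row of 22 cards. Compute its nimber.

30

Compute the nim-sum pairwise:
5 ⊕ 13 = 8
8 ⊕ 22 = 30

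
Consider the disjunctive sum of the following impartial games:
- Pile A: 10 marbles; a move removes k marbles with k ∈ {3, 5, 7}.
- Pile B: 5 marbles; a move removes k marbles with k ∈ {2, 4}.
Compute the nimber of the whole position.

Build the Grundy sequence for pile A with g(k) = mex{g(k−s) : s ∈ {3, 5, 7}, s ≤ k}:
k:     0  1  2  3  4  5  6  7  8  9 10
g(k):  0  0  0  1  1  1  2  2  2  3  0
So g(10) = 0.
Grundy values for pile B (subtraction set {2, 4}):
g(0) = mex{} = 0
g(1) = mex{} = 0
g(2) = mex{0} = 1
g(3) = mex{0} = 1
g(4) = mex{0,1} = 2
g(5) = mex{0,1} = 2
So g(5) = 2.
The value of a disjunctive sum is the nim-sum of the parts.
Combined value = 0 ⊕ 2 = 2.

2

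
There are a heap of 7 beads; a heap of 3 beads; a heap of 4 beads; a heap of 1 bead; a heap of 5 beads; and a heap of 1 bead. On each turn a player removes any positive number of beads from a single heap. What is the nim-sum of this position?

5

Compute the nim-sum pairwise:
7 XOR 3 = 4
4 XOR 4 = 0
0 XOR 1 = 1
1 XOR 5 = 4
4 XOR 1 = 5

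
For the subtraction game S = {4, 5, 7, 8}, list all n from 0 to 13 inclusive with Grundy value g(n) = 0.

0, 1, 2, 3, 12, 13

Build the Grundy sequence with g(k) = mex{g(k−s) : s ∈ {4, 5, 7, 8}, s ≤ k}:
k:     0  1  2  3  4  5  6  7  8  9 10 11 12 13
g(k):  0  0  0  0  1  1  1  1  2  2  2  2  0  0
The P-positions (g = 0) in 0..13 are 0, 1, 2, 3, 12, 13.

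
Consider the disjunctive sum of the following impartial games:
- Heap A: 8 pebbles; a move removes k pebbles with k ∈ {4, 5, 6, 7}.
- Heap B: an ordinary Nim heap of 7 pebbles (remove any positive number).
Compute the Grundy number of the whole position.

For heap A, compute g(0), g(1), … with moves {4, 5, 6, 7}:
g(0) = mex{} = 0
g(1) = mex{} = 0
g(2) = mex{} = 0
g(3) = mex{} = 0
g(4) = mex{0} = 1
g(5) = mex{0} = 1
g(6) = mex{0} = 1
g(7) = mex{0} = 1
g(8) = mex{0,1} = 2
So g(8) = 2.
Heap B is a plain Nim heap of size 7, so its Grundy value is 7.
The value of a disjunctive sum is the nim-sum of the parts.
Combined value = 2 ⊕ 7 = 5.

5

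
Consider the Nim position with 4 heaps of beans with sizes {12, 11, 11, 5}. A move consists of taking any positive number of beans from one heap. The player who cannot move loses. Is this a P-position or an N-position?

N-position

Compute the nim-sum pairwise:
12 ⊕ 11 = 7
7 ⊕ 11 = 12
12 ⊕ 5 = 9
The nim-sum is 9 ≠ 0, so this is an N-position: the player to move can win.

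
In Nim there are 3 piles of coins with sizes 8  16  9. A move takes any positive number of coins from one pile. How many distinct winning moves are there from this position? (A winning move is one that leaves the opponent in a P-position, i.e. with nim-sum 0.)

1

Compute the nim-sum pairwise:
8 XOR 16 = 24
24 XOR 9 = 17
The overall nim-sum is X = 17. A pile of size p has a winning move iff p XOR X < p (reduce it to p XOR X).
  8: 8 XOR 17 = 25 ≥ 8 — no move.
  16: 16 XOR 17 = 1 < 16 — winning move (to 1).
  9: 9 XOR 17 = 24 ≥ 9 — no move.
That gives 1 winning move.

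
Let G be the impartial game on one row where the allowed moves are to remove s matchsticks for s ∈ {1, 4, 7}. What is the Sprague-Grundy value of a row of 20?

2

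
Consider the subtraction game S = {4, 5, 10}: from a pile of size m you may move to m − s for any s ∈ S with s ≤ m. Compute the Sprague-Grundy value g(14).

3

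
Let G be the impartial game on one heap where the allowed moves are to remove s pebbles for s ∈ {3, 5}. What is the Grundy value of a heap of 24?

Grundy values for subtraction set {3, 5}:
k:     0  1  2  3  4  5  6  7  8  9 10 11 12 13 14 15 16 17 18 19 20 21 22 23 24
g(k):  0  0  0  1  1  1  2  2  0  0  0  1  1  1  2  2  0  0  0  1  1  1  2  2  0
So g(24) = 0.

0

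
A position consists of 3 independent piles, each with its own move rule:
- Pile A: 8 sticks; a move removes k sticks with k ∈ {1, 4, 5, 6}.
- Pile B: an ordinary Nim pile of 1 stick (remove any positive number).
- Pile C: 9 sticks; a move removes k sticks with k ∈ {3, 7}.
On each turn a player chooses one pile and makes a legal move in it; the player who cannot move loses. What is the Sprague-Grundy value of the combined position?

4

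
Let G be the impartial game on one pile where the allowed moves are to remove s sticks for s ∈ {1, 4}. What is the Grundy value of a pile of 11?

1

Build the Grundy sequence with g(k) = mex{g(k−s) : s ∈ {1, 4}, s ≤ k}:
g(0) = mex{} = 0
g(1) = mex{0} = 1
g(2) = mex{1} = 0
g(3) = mex{0} = 1
g(4) = mex{0,1} = 2
g(5) = mex{1,2} = 0
g(6) = mex{0} = 1
g(7) = mex{1} = 0
g(8) = mex{0,2} = 1
g(9) = mex{0,1} = 2
g(10) = mex{1,2} = 0
g(11) = mex{0} = 1
So g(11) = 1.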